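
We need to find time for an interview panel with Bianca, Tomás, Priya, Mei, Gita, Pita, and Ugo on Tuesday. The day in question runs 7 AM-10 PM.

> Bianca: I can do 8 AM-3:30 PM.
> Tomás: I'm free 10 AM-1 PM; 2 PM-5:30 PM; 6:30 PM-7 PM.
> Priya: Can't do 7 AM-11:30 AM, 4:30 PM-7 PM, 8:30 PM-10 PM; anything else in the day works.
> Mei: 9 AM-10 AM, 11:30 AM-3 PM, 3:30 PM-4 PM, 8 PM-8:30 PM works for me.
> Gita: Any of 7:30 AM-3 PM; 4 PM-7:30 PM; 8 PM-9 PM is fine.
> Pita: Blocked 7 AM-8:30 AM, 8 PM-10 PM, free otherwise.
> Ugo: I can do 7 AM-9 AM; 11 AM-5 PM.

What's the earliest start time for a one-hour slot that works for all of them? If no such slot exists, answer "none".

Bianca free: 08:00-15:30.
Tomás free: 10:00-13:00, 14:00-17:30, 18:30-19:00.
Priya free: 11:30-16:30, 19:00-20:30 (invert busy blocks within the working day).
Mei free: 09:00-10:00, 11:30-15:00, 15:30-16:00, 20:00-20:30.
Gita free: 07:30-15:00, 16:00-19:30, 20:00-21:00.
Pita free: 08:30-20:00 (invert busy blocks within the working day).
Ugo free: 07:00-09:00, 11:00-17:00.
Bianca ∩ Tomás: 10:00-13:00, 14:00-15:30.
Bianca ∩ Tomás ∩ Priya: 11:30-13:00, 14:00-15:30.
Bianca ∩ Tomás ∩ Priya ∩ Mei: 11:30-13:00, 14:00-15:00.
Bianca ∩ Tomás ∩ Priya ∩ Mei ∩ Gita: 11:30-13:00, 14:00-15:00.
Bianca ∩ Tomás ∩ Priya ∩ Mei ∩ Gita ∩ Pita: 11:30-13:00, 14:00-15:00.
Bianca ∩ Tomás ∩ Priya ∩ Mei ∩ Gita ∩ Pita ∩ Ugo: 11:30-13:00, 14:00-15:00.
Those are the intersection windows.
The first common window of at least 60 minutes is 11:30-13:00, so the earliest start is 11:30.

11:30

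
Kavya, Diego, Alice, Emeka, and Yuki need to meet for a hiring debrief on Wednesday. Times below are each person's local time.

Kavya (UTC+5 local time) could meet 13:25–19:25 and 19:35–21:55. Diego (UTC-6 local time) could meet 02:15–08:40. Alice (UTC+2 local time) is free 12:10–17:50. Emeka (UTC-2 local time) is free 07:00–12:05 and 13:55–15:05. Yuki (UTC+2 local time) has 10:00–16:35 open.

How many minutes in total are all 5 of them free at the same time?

235

Kavya in UTC: 08:25-14:25, 14:35-16:55 (subtract 5h to convert from UTC+5).
Diego in UTC: 08:15-14:40 (add 6h to convert from UTC-6).
Alice in UTC: 10:10-15:50 (subtract 2h to convert from UTC+2).
Emeka in UTC: 09:00-14:05, 15:55-17:05 (add 2h to convert from UTC-2).
Yuki in UTC: 08:00-14:35 (subtract 2h to convert from UTC+2).
Kavya ∩ Diego: 08:25-14:25, 14:35-14:40.
Kavya ∩ Diego ∩ Alice: 10:10-14:25, 14:35-14:40.
Kavya ∩ Diego ∩ Alice ∩ Emeka: 10:10-14:05.
Kavya ∩ Diego ∩ Alice ∩ Emeka ∩ Yuki: 10:10-14:05.
That's a single block of 235 minutes.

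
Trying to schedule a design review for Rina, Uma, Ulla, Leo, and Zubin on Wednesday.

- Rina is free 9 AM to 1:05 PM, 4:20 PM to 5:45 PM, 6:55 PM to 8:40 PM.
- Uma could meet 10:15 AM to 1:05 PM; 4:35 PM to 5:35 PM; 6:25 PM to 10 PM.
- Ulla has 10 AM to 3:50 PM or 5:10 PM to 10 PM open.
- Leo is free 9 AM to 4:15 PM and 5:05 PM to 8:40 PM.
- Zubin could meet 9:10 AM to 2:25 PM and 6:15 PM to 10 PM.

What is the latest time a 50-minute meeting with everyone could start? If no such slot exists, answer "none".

19:50

Rina ∩ Uma: 10:15-13:05, 16:35-17:35, 18:55-20:40.
Rina ∩ Uma ∩ Ulla: 10:15-13:05, 17:10-17:35, 18:55-20:40.
Rina ∩ Uma ∩ Ulla ∩ Leo: 10:15-13:05, 17:10-17:35, 18:55-20:40.
Rina ∩ Uma ∩ Ulla ∩ Leo ∩ Zubin: 10:15-13:05, 18:55-20:40.
Those are the intersection windows.
The last common window of at least 50 minutes is 18:55-20:40; a 50-minute meeting can start as late as 19:50 and still end by 20:40.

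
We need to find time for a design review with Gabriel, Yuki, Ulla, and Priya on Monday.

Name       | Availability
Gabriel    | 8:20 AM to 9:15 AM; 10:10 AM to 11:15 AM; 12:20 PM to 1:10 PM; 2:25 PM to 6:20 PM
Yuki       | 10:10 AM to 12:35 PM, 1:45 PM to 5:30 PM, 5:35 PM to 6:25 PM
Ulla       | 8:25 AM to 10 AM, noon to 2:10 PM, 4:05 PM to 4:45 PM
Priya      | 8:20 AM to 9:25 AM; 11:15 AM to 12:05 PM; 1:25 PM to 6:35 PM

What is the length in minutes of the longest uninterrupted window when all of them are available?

Gabriel ∩ Yuki: 10:10-11:15, 12:20-12:35, 14:25-17:30, 17:35-18:20.
Gabriel ∩ Yuki ∩ Ulla: 12:20-12:35, 16:05-16:45.
Gabriel ∩ Yuki ∩ Ulla ∩ Priya: 16:05-16:45.
The longest is 16:05-16:45 at 40 minutes.

40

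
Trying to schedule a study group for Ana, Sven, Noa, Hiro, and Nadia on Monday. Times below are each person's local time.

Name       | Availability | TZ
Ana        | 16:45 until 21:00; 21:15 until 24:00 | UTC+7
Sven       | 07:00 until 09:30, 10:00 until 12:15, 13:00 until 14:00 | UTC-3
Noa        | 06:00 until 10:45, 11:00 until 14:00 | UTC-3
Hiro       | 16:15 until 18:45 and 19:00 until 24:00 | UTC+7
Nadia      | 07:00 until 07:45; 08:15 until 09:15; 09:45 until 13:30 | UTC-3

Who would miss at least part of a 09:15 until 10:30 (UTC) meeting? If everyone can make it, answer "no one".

Ana in UTC: 09:45-14:00, 14:15-17:00 (subtract 7h to convert from UTC+7).
Sven in UTC: 10:00-12:30, 13:00-15:15, 16:00-17:00 (add 3h to convert from UTC-3).
Noa in UTC: 09:00-13:45, 14:00-17:00 (add 3h to convert from UTC-3).
Hiro in UTC: 09:15-11:45, 12:00-17:00 (subtract 7h to convert from UTC+7).
Nadia in UTC: 10:00-10:45, 11:15-12:15, 12:45-16:30 (add 3h to convert from UTC-3).
Ana: not fully free for 09:15-10:30. Sven: not fully free for 09:15-10:30. Noa: free for 09:15-10:30. Hiro: free for 09:15-10:30. Nadia: not fully free for 09:15-10:30.

Ana, Nadia, Sven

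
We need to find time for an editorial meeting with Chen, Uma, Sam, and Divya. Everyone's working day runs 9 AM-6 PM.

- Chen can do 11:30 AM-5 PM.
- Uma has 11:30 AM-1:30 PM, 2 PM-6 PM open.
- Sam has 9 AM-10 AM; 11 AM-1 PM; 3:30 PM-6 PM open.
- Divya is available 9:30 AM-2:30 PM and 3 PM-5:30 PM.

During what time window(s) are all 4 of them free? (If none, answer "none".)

11:30-13:00, 15:30-17:00

Chen ∩ Uma: 11:30-13:30, 14:00-17:00.
Chen ∩ Uma ∩ Sam: 11:30-13:00, 15:30-17:00.
Chen ∩ Uma ∩ Sam ∩ Divya: 11:30-13:00, 15:30-17:00.
So the common availability across everyone is 11:30-13:00, 15:30-17:00.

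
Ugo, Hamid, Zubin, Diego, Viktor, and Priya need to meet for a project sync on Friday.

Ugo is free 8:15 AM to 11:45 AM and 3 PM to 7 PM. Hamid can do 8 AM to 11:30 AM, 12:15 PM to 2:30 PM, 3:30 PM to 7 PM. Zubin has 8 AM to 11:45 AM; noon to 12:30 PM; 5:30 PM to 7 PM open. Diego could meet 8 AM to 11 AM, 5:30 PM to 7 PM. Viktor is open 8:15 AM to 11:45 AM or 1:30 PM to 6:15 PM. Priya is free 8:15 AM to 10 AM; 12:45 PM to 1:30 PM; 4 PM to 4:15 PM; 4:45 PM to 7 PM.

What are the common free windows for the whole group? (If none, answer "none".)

Ugo ∩ Hamid: 08:15-11:30, 15:30-19:00.
Ugo ∩ Hamid ∩ Zubin: 08:15-11:30, 17:30-19:00.
Ugo ∩ Hamid ∩ Zubin ∩ Diego: 08:15-11:00, 17:30-19:00.
Ugo ∩ Hamid ∩ Zubin ∩ Diego ∩ Viktor: 08:15-11:00, 17:30-18:15.
Ugo ∩ Hamid ∩ Zubin ∩ Diego ∩ Viktor ∩ Priya: 08:15-10:00, 17:30-18:15.

08:15-10:00, 17:30-18:15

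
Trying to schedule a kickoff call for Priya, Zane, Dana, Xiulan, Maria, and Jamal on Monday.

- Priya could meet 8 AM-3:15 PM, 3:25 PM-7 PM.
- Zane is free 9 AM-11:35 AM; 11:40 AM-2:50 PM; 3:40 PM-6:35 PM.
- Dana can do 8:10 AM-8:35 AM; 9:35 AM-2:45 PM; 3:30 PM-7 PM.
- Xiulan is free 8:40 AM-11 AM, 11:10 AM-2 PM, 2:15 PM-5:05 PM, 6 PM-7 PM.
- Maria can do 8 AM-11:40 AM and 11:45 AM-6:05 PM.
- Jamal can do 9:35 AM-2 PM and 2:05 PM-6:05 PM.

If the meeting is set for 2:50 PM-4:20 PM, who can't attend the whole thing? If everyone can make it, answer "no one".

Dana, Priya, Zane

Priya: not fully free for 14:50-16:20. Zane: not fully free for 14:50-16:20. Dana: not fully free for 14:50-16:20. Xiulan: free for 14:50-16:20. Maria: free for 14:50-16:20. Jamal: free for 14:50-16:20.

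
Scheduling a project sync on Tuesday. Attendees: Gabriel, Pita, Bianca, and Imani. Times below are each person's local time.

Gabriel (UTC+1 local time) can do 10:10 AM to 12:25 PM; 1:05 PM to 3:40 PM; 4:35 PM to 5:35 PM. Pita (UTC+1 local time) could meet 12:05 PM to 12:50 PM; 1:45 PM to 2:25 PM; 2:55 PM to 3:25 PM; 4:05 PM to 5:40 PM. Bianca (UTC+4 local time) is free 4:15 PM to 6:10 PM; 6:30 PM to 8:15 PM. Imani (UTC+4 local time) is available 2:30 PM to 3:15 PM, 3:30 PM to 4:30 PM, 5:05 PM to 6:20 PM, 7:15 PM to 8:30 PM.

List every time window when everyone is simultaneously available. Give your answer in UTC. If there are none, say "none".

Gabriel in UTC: 09:10-11:25, 12:05-14:40, 15:35-16:35 (subtract 1h to convert from UTC+1).
Pita in UTC: 11:05-11:50, 12:45-13:25, 13:55-14:25, 15:05-16:40 (subtract 1h to convert from UTC+1).
Bianca in UTC: 12:15-14:10, 14:30-16:15 (subtract 4h to convert from UTC+4).
Imani in UTC: 10:30-11:15, 11:30-12:30, 13:05-14:20, 15:15-16:30 (subtract 4h to convert from UTC+4).
Gabriel ∩ Pita: 11:05-11:25, 12:45-13:25, 13:55-14:25, 15:35-16:35.
Gabriel ∩ Pita ∩ Bianca: 12:45-13:25, 13:55-14:10, 15:35-16:15.
Gabriel ∩ Pita ∩ Bianca ∩ Imani: 13:05-13:25, 13:55-14:10, 15:35-16:15.

13:05-13:25, 13:55-14:10, 15:35-16:15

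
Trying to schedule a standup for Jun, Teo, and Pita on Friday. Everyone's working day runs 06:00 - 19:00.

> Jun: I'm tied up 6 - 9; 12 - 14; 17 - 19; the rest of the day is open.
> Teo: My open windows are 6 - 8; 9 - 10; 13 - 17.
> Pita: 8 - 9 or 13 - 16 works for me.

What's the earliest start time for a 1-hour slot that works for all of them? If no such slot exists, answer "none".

Jun free: 09:00-12:00, 14:00-17:00 (invert busy blocks within the working day).
Teo free: 06:00-08:00, 09:00-10:00, 13:00-17:00.
Pita free: 08:00-09:00, 13:00-16:00.
Jun ∩ Teo: 09:00-10:00, 14:00-17:00.
Jun ∩ Teo ∩ Pita: 14:00-16:00.
Those are the intersection windows.
The first common window of at least 60 minutes is 14:00-16:00, so the earliest start is 14:00.

14:00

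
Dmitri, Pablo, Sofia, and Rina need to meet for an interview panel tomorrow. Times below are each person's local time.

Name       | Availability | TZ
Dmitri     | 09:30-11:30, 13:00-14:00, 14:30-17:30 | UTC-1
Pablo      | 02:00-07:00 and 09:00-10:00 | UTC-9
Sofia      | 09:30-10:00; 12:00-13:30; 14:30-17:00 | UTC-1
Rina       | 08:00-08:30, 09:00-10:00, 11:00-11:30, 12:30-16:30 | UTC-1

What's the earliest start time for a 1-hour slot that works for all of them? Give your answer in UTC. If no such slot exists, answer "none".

Dmitri in UTC: 10:30-12:30, 14:00-15:00, 15:30-18:30 (add 1h to convert from UTC-1).
Pablo in UTC: 11:00-16:00, 18:00-19:00 (add 9h to convert from UTC-9).
Sofia in UTC: 10:30-11:00, 13:00-14:30, 15:30-18:00 (add 1h to convert from UTC-1).
Rina in UTC: 09:00-09:30, 10:00-11:00, 12:00-12:30, 13:30-17:30 (add 1h to convert from UTC-1).
Dmitri ∩ Pablo: 11:00-12:30, 14:00-15:00, 15:30-16:00, 18:00-18:30.
Dmitri ∩ Pablo ∩ Sofia: 14:00-14:30, 15:30-16:00.
Dmitri ∩ Pablo ∩ Sofia ∩ Rina: 14:00-14:30, 15:30-16:00.
No common window is at least 60 minutes long.

none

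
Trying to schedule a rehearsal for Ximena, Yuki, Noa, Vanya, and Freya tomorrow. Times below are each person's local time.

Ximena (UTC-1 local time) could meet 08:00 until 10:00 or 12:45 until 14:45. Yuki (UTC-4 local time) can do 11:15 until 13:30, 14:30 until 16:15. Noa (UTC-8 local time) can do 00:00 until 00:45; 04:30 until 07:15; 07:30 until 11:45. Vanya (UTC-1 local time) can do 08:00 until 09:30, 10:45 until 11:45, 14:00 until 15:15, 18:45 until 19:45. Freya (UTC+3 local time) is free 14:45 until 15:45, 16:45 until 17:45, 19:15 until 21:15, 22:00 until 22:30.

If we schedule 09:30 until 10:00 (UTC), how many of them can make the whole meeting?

2

Ximena in UTC: 09:00-11:00, 13:45-15:45 (add 1h to convert from UTC-1).
Yuki in UTC: 15:15-17:30, 18:30-20:15 (add 4h to convert from UTC-4).
Noa in UTC: 08:00-08:45, 12:30-15:15, 15:30-19:45 (add 8h to convert from UTC-8).
Vanya in UTC: 09:00-10:30, 11:45-12:45, 15:00-16:15, 19:45-20:45 (add 1h to convert from UTC-1).
Freya in UTC: 11:45-12:45, 13:45-14:45, 16:15-18:15, 19:00-19:30 (subtract 3h to convert from UTC+3).
Ximena and Vanya can make the full 09:30-10:00 slot — that's 2.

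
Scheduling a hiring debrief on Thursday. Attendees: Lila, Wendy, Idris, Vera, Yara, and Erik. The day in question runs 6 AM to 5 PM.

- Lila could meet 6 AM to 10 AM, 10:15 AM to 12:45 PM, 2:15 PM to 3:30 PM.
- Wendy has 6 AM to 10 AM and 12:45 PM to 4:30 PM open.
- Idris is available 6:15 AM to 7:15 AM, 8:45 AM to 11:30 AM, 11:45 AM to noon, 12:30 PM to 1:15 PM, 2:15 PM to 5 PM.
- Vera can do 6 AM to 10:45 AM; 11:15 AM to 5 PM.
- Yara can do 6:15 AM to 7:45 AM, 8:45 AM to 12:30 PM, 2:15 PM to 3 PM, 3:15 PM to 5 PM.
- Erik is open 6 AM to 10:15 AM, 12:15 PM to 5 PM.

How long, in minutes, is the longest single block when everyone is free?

75

Lila ∩ Wendy: 06:00-10:00, 14:15-15:30.
Lila ∩ Wendy ∩ Idris: 06:15-07:15, 08:45-10:00, 14:15-15:30.
Lila ∩ Wendy ∩ Idris ∩ Vera: 06:15-07:15, 08:45-10:00, 14:15-15:30.
Lila ∩ Wendy ∩ Idris ∩ Vera ∩ Yara: 06:15-07:15, 08:45-10:00, 14:15-15:00, 15:15-15:30.
Lila ∩ Wendy ∩ Idris ∩ Vera ∩ Yara ∩ Erik: 06:15-07:15, 08:45-10:00, 14:15-15:00, 15:15-15:30.
The longest is 08:45-10:00 at 75 minutes.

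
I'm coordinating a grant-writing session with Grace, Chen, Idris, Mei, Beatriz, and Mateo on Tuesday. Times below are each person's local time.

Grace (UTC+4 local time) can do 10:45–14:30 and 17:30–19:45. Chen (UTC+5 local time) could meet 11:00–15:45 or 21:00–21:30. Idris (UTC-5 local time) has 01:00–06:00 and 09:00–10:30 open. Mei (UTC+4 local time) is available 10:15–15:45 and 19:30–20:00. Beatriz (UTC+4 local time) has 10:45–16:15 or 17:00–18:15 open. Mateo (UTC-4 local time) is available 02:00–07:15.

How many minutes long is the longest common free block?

225

Grace in UTC: 06:45-10:30, 13:30-15:45 (subtract 4h to convert from UTC+4).
Chen in UTC: 06:00-10:45, 16:00-16:30 (subtract 5h to convert from UTC+5).
Idris in UTC: 06:00-11:00, 14:00-15:30 (add 5h to convert from UTC-5).
Mei in UTC: 06:15-11:45, 15:30-16:00 (subtract 4h to convert from UTC+4).
Beatriz in UTC: 06:45-12:15, 13:00-14:15 (subtract 4h to convert from UTC+4).
Mateo in UTC: 06:00-11:15 (add 4h to convert from UTC-4).
Grace ∩ Chen: 06:45-10:30.
Grace ∩ Chen ∩ Idris: 06:45-10:30.
Grace ∩ Chen ∩ Idris ∩ Mei: 06:45-10:30.
Grace ∩ Chen ∩ Idris ∩ Mei ∩ Beatriz: 06:45-10:30.
Grace ∩ Chen ∩ Idris ∩ Mei ∩ Beatriz ∩ Mateo: 06:45-10:30.
So the common availability across everyone is 06:45-10:30.
The longest is 06:45-10:30 at 225 minutes.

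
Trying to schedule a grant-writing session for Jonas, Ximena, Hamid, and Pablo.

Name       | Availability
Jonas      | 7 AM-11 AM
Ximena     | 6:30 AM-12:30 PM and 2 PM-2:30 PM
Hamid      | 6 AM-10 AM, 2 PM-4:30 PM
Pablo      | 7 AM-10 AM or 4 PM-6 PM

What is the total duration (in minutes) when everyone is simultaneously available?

Jonas ∩ Ximena: 07:00-11:00.
Jonas ∩ Ximena ∩ Hamid: 07:00-10:00.
Jonas ∩ Ximena ∩ Hamid ∩ Pablo: 07:00-10:00.
Those are the intersection windows.
That's a single block of 180 minutes.

180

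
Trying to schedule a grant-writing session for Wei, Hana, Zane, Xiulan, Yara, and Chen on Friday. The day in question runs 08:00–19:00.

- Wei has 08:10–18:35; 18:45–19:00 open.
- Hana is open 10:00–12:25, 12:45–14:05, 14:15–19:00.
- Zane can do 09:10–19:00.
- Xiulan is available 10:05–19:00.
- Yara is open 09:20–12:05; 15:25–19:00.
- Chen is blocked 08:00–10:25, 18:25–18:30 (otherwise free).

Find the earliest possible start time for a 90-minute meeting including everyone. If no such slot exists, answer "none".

Wei free: 08:10-18:35, 18:45-19:00.
Hana free: 10:00-12:25, 12:45-14:05, 14:15-19:00.
Zane free: 09:10-19:00.
Xiulan free: 10:05-19:00.
Yara free: 09:20-12:05, 15:25-19:00.
Chen free: 10:25-18:25, 18:30-19:00 (invert busy blocks within the working day).
Wei ∩ Hana: 10:00-12:25, 12:45-14:05, 14:15-18:35, 18:45-19:00.
Wei ∩ Hana ∩ Zane: 10:00-12:25, 12:45-14:05, 14:15-18:35, 18:45-19:00.
Wei ∩ Hana ∩ Zane ∩ Xiulan: 10:05-12:25, 12:45-14:05, 14:15-18:35, 18:45-19:00.
Wei ∩ Hana ∩ Zane ∩ Xiulan ∩ Yara: 10:05-12:05, 15:25-18:35, 18:45-19:00.
Wei ∩ Hana ∩ Zane ∩ Xiulan ∩ Yara ∩ Chen: 10:25-12:05, 15:25-18:25, 18:30-18:35, 18:45-19:00.
The first common window of at least 90 minutes is 10:25-12:05, so the earliest start is 10:25.

10:25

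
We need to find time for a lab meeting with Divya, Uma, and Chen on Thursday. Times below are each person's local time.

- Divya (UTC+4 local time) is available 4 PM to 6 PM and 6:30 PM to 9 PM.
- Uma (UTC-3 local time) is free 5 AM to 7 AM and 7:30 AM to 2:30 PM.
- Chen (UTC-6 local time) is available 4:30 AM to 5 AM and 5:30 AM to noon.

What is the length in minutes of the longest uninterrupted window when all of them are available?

150

Divya in UTC: 12:00-14:00, 14:30-17:00 (subtract 4h to convert from UTC+4).
Uma in UTC: 08:00-10:00, 10:30-17:30 (add 3h to convert from UTC-3).
Chen in UTC: 10:30-11:00, 11:30-18:00 (add 6h to convert from UTC-6).
Divya ∩ Uma: 12:00-14:00, 14:30-17:00.
Divya ∩ Uma ∩ Chen: 12:00-14:00, 14:30-17:00.
So the common availability across everyone is 12:00-14:00, 14:30-17:00.
The longest is 14:30-17:00 at 150 minutes.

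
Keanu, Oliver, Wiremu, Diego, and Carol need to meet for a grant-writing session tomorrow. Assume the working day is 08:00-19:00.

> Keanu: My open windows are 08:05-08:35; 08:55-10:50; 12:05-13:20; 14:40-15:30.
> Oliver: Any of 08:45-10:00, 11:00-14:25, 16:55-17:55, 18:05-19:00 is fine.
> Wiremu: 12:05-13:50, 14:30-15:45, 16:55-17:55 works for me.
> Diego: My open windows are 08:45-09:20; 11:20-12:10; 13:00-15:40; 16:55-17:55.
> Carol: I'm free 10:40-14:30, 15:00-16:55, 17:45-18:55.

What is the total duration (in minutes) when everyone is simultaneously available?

25

Keanu ∩ Oliver: 08:55-10:00, 12:05-13:20.
Keanu ∩ Oliver ∩ Wiremu: 12:05-13:20.
Keanu ∩ Oliver ∩ Wiremu ∩ Diego: 12:05-12:10, 13:00-13:20.
Keanu ∩ Oliver ∩ Wiremu ∩ Diego ∩ Carol: 12:05-12:10, 13:00-13:20.
Summing the common windows: 5 + 20 = 25 minutes.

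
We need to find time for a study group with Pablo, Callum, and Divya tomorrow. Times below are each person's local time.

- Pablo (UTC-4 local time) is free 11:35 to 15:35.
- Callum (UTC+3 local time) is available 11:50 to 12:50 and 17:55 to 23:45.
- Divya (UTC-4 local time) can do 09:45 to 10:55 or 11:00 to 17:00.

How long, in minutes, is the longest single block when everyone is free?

Pablo in UTC: 15:35-19:35 (add 4h to convert from UTC-4).
Callum in UTC: 08:50-09:50, 14:55-20:45 (subtract 3h to convert from UTC+3).
Divya in UTC: 13:45-14:55, 15:00-21:00 (add 4h to convert from UTC-4).
Pablo ∩ Callum: 15:35-19:35.
Pablo ∩ Callum ∩ Divya: 15:35-19:35.
Those are the intersection windows.
The longest is 15:35-19:35 at 240 minutes.

240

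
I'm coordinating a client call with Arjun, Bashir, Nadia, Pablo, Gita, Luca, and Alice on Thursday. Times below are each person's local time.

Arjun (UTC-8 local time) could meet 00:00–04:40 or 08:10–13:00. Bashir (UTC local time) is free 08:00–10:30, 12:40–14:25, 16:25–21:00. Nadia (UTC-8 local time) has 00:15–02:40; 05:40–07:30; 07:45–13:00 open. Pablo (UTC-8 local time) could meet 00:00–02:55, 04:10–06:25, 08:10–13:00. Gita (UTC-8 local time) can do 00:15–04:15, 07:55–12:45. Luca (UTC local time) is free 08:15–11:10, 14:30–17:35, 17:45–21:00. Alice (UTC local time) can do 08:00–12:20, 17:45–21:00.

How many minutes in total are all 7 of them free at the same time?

315

Arjun in UTC: 08:00-12:40, 16:10-21:00 (add 8h to convert from UTC-8).
Bashir in UTC: 08:00-10:30, 12:40-14:25, 16:25-21:00.
Nadia in UTC: 08:15-10:40, 13:40-15:30, 15:45-21:00 (add 8h to convert from UTC-8).
Pablo in UTC: 08:00-10:55, 12:10-14:25, 16:10-21:00 (add 8h to convert from UTC-8).
Gita in UTC: 08:15-12:15, 15:55-20:45 (add 8h to convert from UTC-8).
Luca in UTC: 08:15-11:10, 14:30-17:35, 17:45-21:00.
Alice in UTC: 08:00-12:20, 17:45-21:00.
Arjun ∩ Bashir: 08:00-10:30, 16:25-21:00.
Arjun ∩ Bashir ∩ Nadia: 08:15-10:30, 16:25-21:00.
Arjun ∩ Bashir ∩ Nadia ∩ Pablo: 08:15-10:30, 16:25-21:00.
Arjun ∩ Bashir ∩ Nadia ∩ Pablo ∩ Gita: 08:15-10:30, 16:25-20:45.
Arjun ∩ Bashir ∩ Nadia ∩ Pablo ∩ Gita ∩ Luca: 08:15-10:30, 16:25-17:35, 17:45-20:45.
Arjun ∩ Bashir ∩ Nadia ∩ Pablo ∩ Gita ∩ Luca ∩ Alice: 08:15-10:30, 17:45-20:45.
Those are the intersection windows.
Summing the common windows: 135 + 180 = 315 minutes.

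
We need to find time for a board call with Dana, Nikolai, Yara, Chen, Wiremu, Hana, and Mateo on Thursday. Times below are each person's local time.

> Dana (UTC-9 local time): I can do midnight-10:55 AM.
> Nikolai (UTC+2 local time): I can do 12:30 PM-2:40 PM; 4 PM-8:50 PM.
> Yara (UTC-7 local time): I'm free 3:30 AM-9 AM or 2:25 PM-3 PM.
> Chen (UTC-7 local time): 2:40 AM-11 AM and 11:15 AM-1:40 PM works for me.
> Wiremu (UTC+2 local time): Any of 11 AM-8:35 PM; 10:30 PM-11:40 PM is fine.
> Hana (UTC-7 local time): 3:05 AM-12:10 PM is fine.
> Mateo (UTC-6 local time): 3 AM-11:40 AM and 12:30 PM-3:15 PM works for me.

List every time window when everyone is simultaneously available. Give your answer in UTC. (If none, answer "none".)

Dana in UTC: 09:00-19:55 (add 9h to convert from UTC-9).
Nikolai in UTC: 10:30-12:40, 14:00-18:50 (subtract 2h to convert from UTC+2).
Yara in UTC: 10:30-16:00, 21:25-22:00 (add 7h to convert from UTC-7).
Chen in UTC: 09:40-18:00, 18:15-20:40 (add 7h to convert from UTC-7).
Wiremu in UTC: 09:00-18:35, 20:30-21:40 (subtract 2h to convert from UTC+2).
Hana in UTC: 10:05-19:10 (add 7h to convert from UTC-7).
Mateo in UTC: 09:00-17:40, 18:30-21:15 (add 6h to convert from UTC-6).
Dana ∩ Nikolai: 10:30-12:40, 14:00-18:50.
Dana ∩ Nikolai ∩ Yara: 10:30-12:40, 14:00-16:00.
Dana ∩ Nikolai ∩ Yara ∩ Chen: 10:30-12:40, 14:00-16:00.
Dana ∩ Nikolai ∩ Yara ∩ Chen ∩ Wiremu: 10:30-12:40, 14:00-16:00.
Dana ∩ Nikolai ∩ Yara ∩ Chen ∩ Wiremu ∩ Hana: 10:30-12:40, 14:00-16:00.
Dana ∩ Nikolai ∩ Yara ∩ Chen ∩ Wiremu ∩ Hana ∩ Mateo: 10:30-12:40, 14:00-16:00.

10:30-12:40, 14:00-16:00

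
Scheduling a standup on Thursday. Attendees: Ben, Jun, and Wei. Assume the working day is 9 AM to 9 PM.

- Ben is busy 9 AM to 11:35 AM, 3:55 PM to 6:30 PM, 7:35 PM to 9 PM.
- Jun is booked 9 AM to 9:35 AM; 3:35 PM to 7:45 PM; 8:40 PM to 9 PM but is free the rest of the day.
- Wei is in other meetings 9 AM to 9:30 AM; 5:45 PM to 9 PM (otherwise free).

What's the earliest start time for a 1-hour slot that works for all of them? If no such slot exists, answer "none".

Ben free: 11:35-15:55, 18:30-19:35 (invert busy blocks within the working day).
Jun free: 09:35-15:35, 19:45-20:40 (invert busy blocks within the working day).
Wei free: 09:30-17:45 (invert busy blocks within the working day).
Ben ∩ Jun: 11:35-15:35.
Ben ∩ Jun ∩ Wei: 11:35-15:35.
Those are the intersection windows.
The first common window of at least 60 minutes is 11:35-15:35, so the earliest start is 11:35.

11:35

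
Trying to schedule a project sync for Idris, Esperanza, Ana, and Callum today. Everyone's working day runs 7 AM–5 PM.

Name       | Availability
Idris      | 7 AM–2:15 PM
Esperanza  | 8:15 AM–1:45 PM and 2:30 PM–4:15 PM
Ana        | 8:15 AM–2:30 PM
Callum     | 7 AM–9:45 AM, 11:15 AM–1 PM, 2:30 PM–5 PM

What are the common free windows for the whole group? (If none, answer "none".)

Idris ∩ Esperanza: 08:15-13:45.
Idris ∩ Esperanza ∩ Ana: 08:15-13:45.
Idris ∩ Esperanza ∩ Ana ∩ Callum: 08:15-09:45, 11:15-13:00.

08:15-09:45, 11:15-13:00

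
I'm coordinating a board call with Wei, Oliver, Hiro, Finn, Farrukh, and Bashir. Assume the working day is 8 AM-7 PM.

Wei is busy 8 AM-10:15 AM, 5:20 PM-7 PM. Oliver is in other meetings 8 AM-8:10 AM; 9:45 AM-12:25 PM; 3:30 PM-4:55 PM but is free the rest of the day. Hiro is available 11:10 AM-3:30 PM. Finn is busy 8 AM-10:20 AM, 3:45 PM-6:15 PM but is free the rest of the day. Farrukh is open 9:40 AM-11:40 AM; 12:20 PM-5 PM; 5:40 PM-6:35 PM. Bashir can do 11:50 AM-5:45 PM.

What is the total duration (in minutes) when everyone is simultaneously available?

185

Wei free: 10:15-17:20 (invert busy blocks within the working day).
Oliver free: 08:10-09:45, 12:25-15:30, 16:55-19:00 (invert busy blocks within the working day).
Hiro free: 11:10-15:30.
Finn free: 10:20-15:45, 18:15-19:00 (invert busy blocks within the working day).
Farrukh free: 09:40-11:40, 12:20-17:00, 17:40-18:35.
Bashir free: 11:50-17:45.
Wei ∩ Oliver: 12:25-15:30, 16:55-17:20.
Wei ∩ Oliver ∩ Hiro: 12:25-15:30.
Wei ∩ Oliver ∩ Hiro ∩ Finn: 12:25-15:30.
Wei ∩ Oliver ∩ Hiro ∩ Finn ∩ Farrukh: 12:25-15:30.
Wei ∩ Oliver ∩ Hiro ∩ Finn ∩ Farrukh ∩ Bashir: 12:25-15:30.
Those are the intersection windows.
That's a single block of 185 minutes.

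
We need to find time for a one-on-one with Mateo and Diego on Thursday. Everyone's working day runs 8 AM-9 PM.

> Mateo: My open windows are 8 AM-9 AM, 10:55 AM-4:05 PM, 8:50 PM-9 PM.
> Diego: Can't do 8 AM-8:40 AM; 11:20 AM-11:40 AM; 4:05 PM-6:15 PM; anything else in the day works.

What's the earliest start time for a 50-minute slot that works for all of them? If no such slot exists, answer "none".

Mateo free: 08:00-09:00, 10:55-16:05, 20:50-21:00.
Diego free: 08:40-11:20, 11:40-16:05, 18:15-21:00 (invert busy blocks within the working day).
Mateo ∩ Diego: 08:40-09:00, 10:55-11:20, 11:40-16:05, 20:50-21:00.
So the common availability across everyone is 08:40-09:00, 10:55-11:20, 11:40-16:05, 20:50-21:00.
The first common window of at least 50 minutes is 11:40-16:05, so the earliest start is 11:40.

11:40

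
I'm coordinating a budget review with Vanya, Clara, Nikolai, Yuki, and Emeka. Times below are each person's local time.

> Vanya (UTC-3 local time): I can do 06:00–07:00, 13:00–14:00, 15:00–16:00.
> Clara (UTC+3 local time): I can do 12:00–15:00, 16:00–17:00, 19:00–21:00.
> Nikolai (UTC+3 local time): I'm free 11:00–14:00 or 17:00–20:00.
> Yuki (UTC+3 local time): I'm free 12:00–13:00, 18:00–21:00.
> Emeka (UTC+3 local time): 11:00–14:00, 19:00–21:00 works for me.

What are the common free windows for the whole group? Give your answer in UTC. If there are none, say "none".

Vanya in UTC: 09:00-10:00, 16:00-17:00, 18:00-19:00 (add 3h to convert from UTC-3).
Clara in UTC: 09:00-12:00, 13:00-14:00, 16:00-18:00 (subtract 3h to convert from UTC+3).
Nikolai in UTC: 08:00-11:00, 14:00-17:00 (subtract 3h to convert from UTC+3).
Yuki in UTC: 09:00-10:00, 15:00-18:00 (subtract 3h to convert from UTC+3).
Emeka in UTC: 08:00-11:00, 16:00-18:00 (subtract 3h to convert from UTC+3).
Vanya ∩ Clara: 09:00-10:00, 16:00-17:00.
Vanya ∩ Clara ∩ Nikolai: 09:00-10:00, 16:00-17:00.
Vanya ∩ Clara ∩ Nikolai ∩ Yuki: 09:00-10:00, 16:00-17:00.
Vanya ∩ Clara ∩ Nikolai ∩ Yuki ∩ Emeka: 09:00-10:00, 16:00-17:00.
So the common availability across everyone is 09:00-10:00, 16:00-17:00.

09:00-10:00, 16:00-17:00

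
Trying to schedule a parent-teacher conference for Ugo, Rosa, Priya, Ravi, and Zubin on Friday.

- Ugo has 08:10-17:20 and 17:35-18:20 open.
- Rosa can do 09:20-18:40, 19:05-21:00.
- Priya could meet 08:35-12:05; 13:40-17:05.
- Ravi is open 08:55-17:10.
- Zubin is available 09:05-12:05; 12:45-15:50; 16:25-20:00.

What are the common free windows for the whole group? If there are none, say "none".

Ugo ∩ Rosa: 09:20-17:20, 17:35-18:20.
Ugo ∩ Rosa ∩ Priya: 09:20-12:05, 13:40-17:05.
Ugo ∩ Rosa ∩ Priya ∩ Ravi: 09:20-12:05, 13:40-17:05.
Ugo ∩ Rosa ∩ Priya ∩ Ravi ∩ Zubin: 09:20-12:05, 13:40-15:50, 16:25-17:05.

09:20-12:05, 13:40-15:50, 16:25-17:05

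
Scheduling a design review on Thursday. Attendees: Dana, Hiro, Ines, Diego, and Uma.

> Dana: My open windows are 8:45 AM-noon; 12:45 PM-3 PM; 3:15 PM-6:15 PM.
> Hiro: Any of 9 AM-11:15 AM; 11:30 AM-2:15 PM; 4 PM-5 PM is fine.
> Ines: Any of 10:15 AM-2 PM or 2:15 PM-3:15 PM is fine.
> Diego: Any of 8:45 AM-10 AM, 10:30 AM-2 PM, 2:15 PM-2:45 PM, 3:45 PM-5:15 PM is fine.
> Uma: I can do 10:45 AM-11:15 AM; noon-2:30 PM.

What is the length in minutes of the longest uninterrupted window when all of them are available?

Dana ∩ Hiro: 09:00-11:15, 11:30-12:00, 12:45-14:15, 16:00-17:00.
Dana ∩ Hiro ∩ Ines: 10:15-11:15, 11:30-12:00, 12:45-14:00.
Dana ∩ Hiro ∩ Ines ∩ Diego: 10:30-11:15, 11:30-12:00, 12:45-14:00.
Dana ∩ Hiro ∩ Ines ∩ Diego ∩ Uma: 10:45-11:15, 12:45-14:00.
The longest is 12:45-14:00 at 75 minutes.

75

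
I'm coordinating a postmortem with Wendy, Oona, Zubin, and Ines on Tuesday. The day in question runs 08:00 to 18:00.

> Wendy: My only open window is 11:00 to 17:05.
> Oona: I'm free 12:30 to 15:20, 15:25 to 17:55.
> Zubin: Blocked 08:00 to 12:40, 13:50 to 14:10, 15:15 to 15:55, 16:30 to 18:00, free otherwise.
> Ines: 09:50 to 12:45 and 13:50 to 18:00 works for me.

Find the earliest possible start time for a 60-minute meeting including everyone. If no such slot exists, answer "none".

14:10

Wendy free: 11:00-17:05.
Oona free: 12:30-15:20, 15:25-17:55.
Zubin free: 12:40-13:50, 14:10-15:15, 15:55-16:30 (invert busy blocks within the working day).
Ines free: 09:50-12:45, 13:50-18:00.
Wendy ∩ Oona: 12:30-15:20, 15:25-17:05.
Wendy ∩ Oona ∩ Zubin: 12:40-13:50, 14:10-15:15, 15:55-16:30.
Wendy ∩ Oona ∩ Zubin ∩ Ines: 12:40-12:45, 14:10-15:15, 15:55-16:30.
The first common window of at least 60 minutes is 14:10-15:15, so the earliest start is 14:10.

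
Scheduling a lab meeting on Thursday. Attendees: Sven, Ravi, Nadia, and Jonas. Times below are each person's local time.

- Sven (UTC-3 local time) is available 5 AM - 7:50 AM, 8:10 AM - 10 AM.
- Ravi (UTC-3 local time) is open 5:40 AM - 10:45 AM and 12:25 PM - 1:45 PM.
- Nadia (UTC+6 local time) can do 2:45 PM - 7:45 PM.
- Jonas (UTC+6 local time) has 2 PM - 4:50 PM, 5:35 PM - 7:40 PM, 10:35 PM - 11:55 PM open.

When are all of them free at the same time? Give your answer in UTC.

08:45-10:50, 11:35-13:00

Sven in UTC: 08:00-10:50, 11:10-13:00 (add 3h to convert from UTC-3).
Ravi in UTC: 08:40-13:45, 15:25-16:45 (add 3h to convert from UTC-3).
Nadia in UTC: 08:45-13:45 (subtract 6h to convert from UTC+6).
Jonas in UTC: 08:00-10:50, 11:35-13:40, 16:35-17:55 (subtract 6h to convert from UTC+6).
Sven ∩ Ravi: 08:40-10:50, 11:10-13:00.
Sven ∩ Ravi ∩ Nadia: 08:45-10:50, 11:10-13:00.
Sven ∩ Ravi ∩ Nadia ∩ Jonas: 08:45-10:50, 11:35-13:00.
Those are the intersection windows.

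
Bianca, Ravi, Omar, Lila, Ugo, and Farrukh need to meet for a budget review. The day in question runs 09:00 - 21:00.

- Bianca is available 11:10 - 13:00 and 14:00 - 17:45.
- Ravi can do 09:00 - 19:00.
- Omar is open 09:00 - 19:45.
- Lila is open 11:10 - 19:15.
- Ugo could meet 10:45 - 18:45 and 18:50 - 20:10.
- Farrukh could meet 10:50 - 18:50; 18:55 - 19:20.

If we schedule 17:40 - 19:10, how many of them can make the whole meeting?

2

Omar and Lila can make the full 17:40-19:10 slot — that's 2.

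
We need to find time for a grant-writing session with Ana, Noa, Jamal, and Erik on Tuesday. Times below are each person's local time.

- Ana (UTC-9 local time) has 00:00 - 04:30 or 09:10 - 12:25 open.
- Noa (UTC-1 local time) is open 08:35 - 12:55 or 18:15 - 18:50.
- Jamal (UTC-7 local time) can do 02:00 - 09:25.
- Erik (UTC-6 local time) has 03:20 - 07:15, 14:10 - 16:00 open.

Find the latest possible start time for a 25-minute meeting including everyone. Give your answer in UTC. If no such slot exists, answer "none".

12:50

Ana in UTC: 09:00-13:30, 18:10-21:25 (add 9h to convert from UTC-9).
Noa in UTC: 09:35-13:55, 19:15-19:50 (add 1h to convert from UTC-1).
Jamal in UTC: 09:00-16:25 (add 7h to convert from UTC-7).
Erik in UTC: 09:20-13:15, 20:10-22:00 (add 6h to convert from UTC-6).
Ana ∩ Noa: 09:35-13:30, 19:15-19:50.
Ana ∩ Noa ∩ Jamal: 09:35-13:30.
Ana ∩ Noa ∩ Jamal ∩ Erik: 09:35-13:15.
So the common availability across everyone is 09:35-13:15.
The last common window of at least 25 minutes is 09:35-13:15; a 25-minute meeting can start as late as 12:50 and still end by 13:15.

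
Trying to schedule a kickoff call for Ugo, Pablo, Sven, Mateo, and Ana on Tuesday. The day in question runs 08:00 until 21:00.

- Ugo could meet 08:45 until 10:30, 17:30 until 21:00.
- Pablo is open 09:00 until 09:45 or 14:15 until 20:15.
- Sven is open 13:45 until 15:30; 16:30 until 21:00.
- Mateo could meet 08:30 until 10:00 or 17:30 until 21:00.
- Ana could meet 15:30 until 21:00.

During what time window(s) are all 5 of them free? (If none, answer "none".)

Ugo ∩ Pablo: 09:00-09:45, 17:30-20:15.
Ugo ∩ Pablo ∩ Sven: 17:30-20:15.
Ugo ∩ Pablo ∩ Sven ∩ Mateo: 17:30-20:15.
Ugo ∩ Pablo ∩ Sven ∩ Mateo ∩ Ana: 17:30-20:15.

17:30-20:15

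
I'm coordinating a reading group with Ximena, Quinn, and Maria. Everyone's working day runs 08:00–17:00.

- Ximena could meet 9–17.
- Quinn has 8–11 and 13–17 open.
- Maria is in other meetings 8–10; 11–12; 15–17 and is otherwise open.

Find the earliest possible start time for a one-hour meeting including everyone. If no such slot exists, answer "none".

Ximena free: 09:00-17:00.
Quinn free: 08:00-11:00, 13:00-17:00.
Maria free: 10:00-11:00, 12:00-15:00 (invert busy blocks within the working day).
Ximena ∩ Quinn: 09:00-11:00, 13:00-17:00.
Ximena ∩ Quinn ∩ Maria: 10:00-11:00, 13:00-15:00.
Those are the intersection windows.
The first common window of at least 60 minutes is 10:00-11:00, so the earliest start is 10:00.

10:00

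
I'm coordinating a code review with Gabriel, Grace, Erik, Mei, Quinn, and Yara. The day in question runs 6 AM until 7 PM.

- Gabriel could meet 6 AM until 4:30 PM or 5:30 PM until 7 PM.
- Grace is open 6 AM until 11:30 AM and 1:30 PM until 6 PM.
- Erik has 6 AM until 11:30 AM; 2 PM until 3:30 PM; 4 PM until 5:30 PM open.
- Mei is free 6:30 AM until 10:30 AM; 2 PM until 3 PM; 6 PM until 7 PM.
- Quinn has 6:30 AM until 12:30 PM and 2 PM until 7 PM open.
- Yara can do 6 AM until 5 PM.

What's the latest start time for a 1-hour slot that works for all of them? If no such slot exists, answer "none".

Gabriel ∩ Grace: 06:00-11:30, 13:30-16:30, 17:30-18:00.
Gabriel ∩ Grace ∩ Erik: 06:00-11:30, 14:00-15:30, 16:00-16:30.
Gabriel ∩ Grace ∩ Erik ∩ Mei: 06:30-10:30, 14:00-15:00.
Gabriel ∩ Grace ∩ Erik ∩ Mei ∩ Quinn: 06:30-10:30, 14:00-15:00.
Gabriel ∩ Grace ∩ Erik ∩ Mei ∩ Quinn ∩ Yara: 06:30-10:30, 14:00-15:00.
The last common window of at least 60 minutes is 14:00-15:00; a 60-minute meeting can start as late as 14:00 and still end by 15:00.

14:00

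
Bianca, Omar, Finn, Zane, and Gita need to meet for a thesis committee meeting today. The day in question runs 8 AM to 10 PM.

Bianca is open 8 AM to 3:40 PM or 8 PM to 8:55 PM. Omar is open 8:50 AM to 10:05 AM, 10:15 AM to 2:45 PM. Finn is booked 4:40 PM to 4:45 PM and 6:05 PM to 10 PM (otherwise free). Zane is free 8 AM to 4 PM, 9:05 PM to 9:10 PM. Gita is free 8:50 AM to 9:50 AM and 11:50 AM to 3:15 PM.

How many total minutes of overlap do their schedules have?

235

Bianca free: 08:00-15:40, 20:00-20:55.
Omar free: 08:50-10:05, 10:15-14:45.
Finn free: 08:00-16:40, 16:45-18:05 (invert busy blocks within the working day).
Zane free: 08:00-16:00, 21:05-21:10.
Gita free: 08:50-09:50, 11:50-15:15.
Bianca ∩ Omar: 08:50-10:05, 10:15-14:45.
Bianca ∩ Omar ∩ Finn: 08:50-10:05, 10:15-14:45.
Bianca ∩ Omar ∩ Finn ∩ Zane: 08:50-10:05, 10:15-14:45.
Bianca ∩ Omar ∩ Finn ∩ Zane ∩ Gita: 08:50-09:50, 11:50-14:45.
Summing the common windows: 60 + 175 = 235 minutes.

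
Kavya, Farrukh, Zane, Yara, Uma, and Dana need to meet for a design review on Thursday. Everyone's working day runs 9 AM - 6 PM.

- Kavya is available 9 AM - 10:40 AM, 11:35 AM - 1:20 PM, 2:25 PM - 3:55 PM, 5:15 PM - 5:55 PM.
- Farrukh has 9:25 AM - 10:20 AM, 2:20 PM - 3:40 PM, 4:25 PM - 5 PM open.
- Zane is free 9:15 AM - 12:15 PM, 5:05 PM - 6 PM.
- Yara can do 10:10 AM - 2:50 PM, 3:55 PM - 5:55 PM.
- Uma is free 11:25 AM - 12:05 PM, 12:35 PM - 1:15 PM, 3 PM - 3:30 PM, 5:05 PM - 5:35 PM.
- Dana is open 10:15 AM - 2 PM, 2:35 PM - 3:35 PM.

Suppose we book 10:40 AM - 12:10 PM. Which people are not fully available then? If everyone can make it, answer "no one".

Kavya: not fully free for 10:40-12:10. Farrukh: not fully free for 10:40-12:10. Zane: free for 10:40-12:10. Yara: free for 10:40-12:10. Uma: not fully free for 10:40-12:10. Dana: free for 10:40-12:10.

Farrukh, Kavya, Uma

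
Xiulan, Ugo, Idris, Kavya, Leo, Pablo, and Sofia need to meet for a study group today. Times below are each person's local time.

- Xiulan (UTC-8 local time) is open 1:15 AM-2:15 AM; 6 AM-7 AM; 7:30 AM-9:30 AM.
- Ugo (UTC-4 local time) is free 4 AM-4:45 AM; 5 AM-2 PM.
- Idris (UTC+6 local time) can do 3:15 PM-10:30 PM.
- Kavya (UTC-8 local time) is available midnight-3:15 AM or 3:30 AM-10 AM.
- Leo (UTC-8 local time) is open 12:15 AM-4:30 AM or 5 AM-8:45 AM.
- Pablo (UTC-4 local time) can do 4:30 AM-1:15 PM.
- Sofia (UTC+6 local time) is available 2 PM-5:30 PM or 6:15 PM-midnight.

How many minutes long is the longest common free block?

Xiulan in UTC: 09:15-10:15, 14:00-15:00, 15:30-17:30 (add 8h to convert from UTC-8).
Ugo in UTC: 08:00-08:45, 09:00-18:00 (add 4h to convert from UTC-4).
Idris in UTC: 09:15-16:30 (subtract 6h to convert from UTC+6).
Kavya in UTC: 08:00-11:15, 11:30-18:00 (add 8h to convert from UTC-8).
Leo in UTC: 08:15-12:30, 13:00-16:45 (add 8h to convert from UTC-8).
Pablo in UTC: 08:30-17:15 (add 4h to convert from UTC-4).
Sofia in UTC: 08:00-11:30, 12:15-18:00 (subtract 6h to convert from UTC+6).
Xiulan ∩ Ugo: 09:15-10:15, 14:00-15:00, 15:30-17:30.
Xiulan ∩ Ugo ∩ Idris: 09:15-10:15, 14:00-15:00, 15:30-16:30.
Xiulan ∩ Ugo ∩ Idris ∩ Kavya: 09:15-10:15, 14:00-15:00, 15:30-16:30.
Xiulan ∩ Ugo ∩ Idris ∩ Kavya ∩ Leo: 09:15-10:15, 14:00-15:00, 15:30-16:30.
Xiulan ∩ Ugo ∩ Idris ∩ Kavya ∩ Leo ∩ Pablo: 09:15-10:15, 14:00-15:00, 15:30-16:30.
Xiulan ∩ Ugo ∩ Idris ∩ Kavya ∩ Leo ∩ Pablo ∩ Sofia: 09:15-10:15, 14:00-15:00, 15:30-16:30.
The longest is 09:15-10:15 at 60 minutes.

60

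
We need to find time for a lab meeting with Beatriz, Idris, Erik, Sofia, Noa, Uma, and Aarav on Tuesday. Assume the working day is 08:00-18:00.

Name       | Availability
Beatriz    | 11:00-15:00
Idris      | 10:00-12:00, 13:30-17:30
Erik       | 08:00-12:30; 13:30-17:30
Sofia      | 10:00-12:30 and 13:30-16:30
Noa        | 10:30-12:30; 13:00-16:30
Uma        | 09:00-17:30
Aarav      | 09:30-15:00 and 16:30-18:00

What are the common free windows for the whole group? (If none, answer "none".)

11:00-12:00, 13:30-15:00

Beatriz ∩ Idris: 11:00-12:00, 13:30-15:00.
Beatriz ∩ Idris ∩ Erik: 11:00-12:00, 13:30-15:00.
Beatriz ∩ Idris ∩ Erik ∩ Sofia: 11:00-12:00, 13:30-15:00.
Beatriz ∩ Idris ∩ Erik ∩ Sofia ∩ Noa: 11:00-12:00, 13:30-15:00.
Beatriz ∩ Idris ∩ Erik ∩ Sofia ∩ Noa ∩ Uma: 11:00-12:00, 13:30-15:00.
Beatriz ∩ Idris ∩ Erik ∩ Sofia ∩ Noa ∩ Uma ∩ Aarav: 11:00-12:00, 13:30-15:00.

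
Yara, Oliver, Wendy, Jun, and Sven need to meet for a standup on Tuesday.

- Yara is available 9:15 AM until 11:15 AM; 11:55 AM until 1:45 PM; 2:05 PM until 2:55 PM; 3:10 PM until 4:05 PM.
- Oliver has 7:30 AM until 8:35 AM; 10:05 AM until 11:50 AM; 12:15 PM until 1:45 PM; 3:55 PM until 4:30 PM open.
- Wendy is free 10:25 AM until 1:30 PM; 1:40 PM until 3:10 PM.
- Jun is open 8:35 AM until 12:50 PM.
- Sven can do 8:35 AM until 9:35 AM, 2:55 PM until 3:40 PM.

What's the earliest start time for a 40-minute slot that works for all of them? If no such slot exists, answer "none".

Yara ∩ Oliver: 10:05-11:15, 12:15-13:45, 15:55-16:05.
Yara ∩ Oliver ∩ Wendy: 10:25-11:15, 12:15-13:30, 13:40-13:45.
Yara ∩ Oliver ∩ Wendy ∩ Jun: 10:25-11:15, 12:15-12:50.
Yara ∩ Oliver ∩ Wendy ∩ Jun ∩ Sven: ∅.
There is no time when everyone is free.
No common window is at least 40 minutes long.

none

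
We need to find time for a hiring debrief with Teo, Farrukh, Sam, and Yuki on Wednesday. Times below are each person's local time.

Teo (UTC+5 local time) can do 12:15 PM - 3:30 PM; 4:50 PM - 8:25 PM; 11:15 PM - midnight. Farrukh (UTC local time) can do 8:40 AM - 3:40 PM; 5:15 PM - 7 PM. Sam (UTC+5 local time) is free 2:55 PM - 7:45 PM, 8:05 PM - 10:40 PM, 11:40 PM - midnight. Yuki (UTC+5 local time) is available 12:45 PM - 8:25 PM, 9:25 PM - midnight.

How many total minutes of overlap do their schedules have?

Teo in UTC: 07:15-10:30, 11:50-15:25, 18:15-19:00 (subtract 5h to convert from UTC+5).
Farrukh in UTC: 08:40-15:40, 17:15-19:00.
Sam in UTC: 09:55-14:45, 15:05-17:40, 18:40-19:00 (subtract 5h to convert from UTC+5).
Yuki in UTC: 07:45-15:25, 16:25-19:00 (subtract 5h to convert from UTC+5).
Teo ∩ Farrukh: 08:40-10:30, 11:50-15:25, 18:15-19:00.
Teo ∩ Farrukh ∩ Sam: 09:55-10:30, 11:50-14:45, 15:05-15:25, 18:40-19:00.
Teo ∩ Farrukh ∩ Sam ∩ Yuki: 09:55-10:30, 11:50-14:45, 15:05-15:25, 18:40-19:00.
Summing the common windows: 35 + 175 + 20 + 20 = 250 minutes.

250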